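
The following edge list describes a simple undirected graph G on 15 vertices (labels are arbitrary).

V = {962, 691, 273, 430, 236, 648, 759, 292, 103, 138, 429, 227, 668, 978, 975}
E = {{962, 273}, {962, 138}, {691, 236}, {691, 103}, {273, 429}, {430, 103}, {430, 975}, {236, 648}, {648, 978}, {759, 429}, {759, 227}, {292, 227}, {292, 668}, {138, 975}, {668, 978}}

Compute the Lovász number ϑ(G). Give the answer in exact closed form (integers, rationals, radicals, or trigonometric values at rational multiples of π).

15*cos(pi/15)/(cos(pi/15) + 1)

deg(668) = 2; N(668) = {292, 978}.
deg(978) = 2; N(978) = {648, 668}.
deg(103) = 2; N(103) = {691, 430}.
deg(975) = 2; N(975) = {430, 138}.
Every vertex has degree 2 (N=15); a single 15-cycle (edge-transitive).
The 8 distinct eigenvalues: [2.0, 1.8271, 1.3383, 0.618, -0.2091, -1.0, -1.618, -1.9563].
−15·(-2*cos(pi/15)) / ((2)−(-2*cos(pi/15))) = 15*cos(pi/15)/(cos(pi/15) + 1) = ϑ(G).
= 7.41715… (decimal).
Check 7 ≤ 15*cos(pi/15)/(cos(pi/15) + 1) ≤ 8: both strict.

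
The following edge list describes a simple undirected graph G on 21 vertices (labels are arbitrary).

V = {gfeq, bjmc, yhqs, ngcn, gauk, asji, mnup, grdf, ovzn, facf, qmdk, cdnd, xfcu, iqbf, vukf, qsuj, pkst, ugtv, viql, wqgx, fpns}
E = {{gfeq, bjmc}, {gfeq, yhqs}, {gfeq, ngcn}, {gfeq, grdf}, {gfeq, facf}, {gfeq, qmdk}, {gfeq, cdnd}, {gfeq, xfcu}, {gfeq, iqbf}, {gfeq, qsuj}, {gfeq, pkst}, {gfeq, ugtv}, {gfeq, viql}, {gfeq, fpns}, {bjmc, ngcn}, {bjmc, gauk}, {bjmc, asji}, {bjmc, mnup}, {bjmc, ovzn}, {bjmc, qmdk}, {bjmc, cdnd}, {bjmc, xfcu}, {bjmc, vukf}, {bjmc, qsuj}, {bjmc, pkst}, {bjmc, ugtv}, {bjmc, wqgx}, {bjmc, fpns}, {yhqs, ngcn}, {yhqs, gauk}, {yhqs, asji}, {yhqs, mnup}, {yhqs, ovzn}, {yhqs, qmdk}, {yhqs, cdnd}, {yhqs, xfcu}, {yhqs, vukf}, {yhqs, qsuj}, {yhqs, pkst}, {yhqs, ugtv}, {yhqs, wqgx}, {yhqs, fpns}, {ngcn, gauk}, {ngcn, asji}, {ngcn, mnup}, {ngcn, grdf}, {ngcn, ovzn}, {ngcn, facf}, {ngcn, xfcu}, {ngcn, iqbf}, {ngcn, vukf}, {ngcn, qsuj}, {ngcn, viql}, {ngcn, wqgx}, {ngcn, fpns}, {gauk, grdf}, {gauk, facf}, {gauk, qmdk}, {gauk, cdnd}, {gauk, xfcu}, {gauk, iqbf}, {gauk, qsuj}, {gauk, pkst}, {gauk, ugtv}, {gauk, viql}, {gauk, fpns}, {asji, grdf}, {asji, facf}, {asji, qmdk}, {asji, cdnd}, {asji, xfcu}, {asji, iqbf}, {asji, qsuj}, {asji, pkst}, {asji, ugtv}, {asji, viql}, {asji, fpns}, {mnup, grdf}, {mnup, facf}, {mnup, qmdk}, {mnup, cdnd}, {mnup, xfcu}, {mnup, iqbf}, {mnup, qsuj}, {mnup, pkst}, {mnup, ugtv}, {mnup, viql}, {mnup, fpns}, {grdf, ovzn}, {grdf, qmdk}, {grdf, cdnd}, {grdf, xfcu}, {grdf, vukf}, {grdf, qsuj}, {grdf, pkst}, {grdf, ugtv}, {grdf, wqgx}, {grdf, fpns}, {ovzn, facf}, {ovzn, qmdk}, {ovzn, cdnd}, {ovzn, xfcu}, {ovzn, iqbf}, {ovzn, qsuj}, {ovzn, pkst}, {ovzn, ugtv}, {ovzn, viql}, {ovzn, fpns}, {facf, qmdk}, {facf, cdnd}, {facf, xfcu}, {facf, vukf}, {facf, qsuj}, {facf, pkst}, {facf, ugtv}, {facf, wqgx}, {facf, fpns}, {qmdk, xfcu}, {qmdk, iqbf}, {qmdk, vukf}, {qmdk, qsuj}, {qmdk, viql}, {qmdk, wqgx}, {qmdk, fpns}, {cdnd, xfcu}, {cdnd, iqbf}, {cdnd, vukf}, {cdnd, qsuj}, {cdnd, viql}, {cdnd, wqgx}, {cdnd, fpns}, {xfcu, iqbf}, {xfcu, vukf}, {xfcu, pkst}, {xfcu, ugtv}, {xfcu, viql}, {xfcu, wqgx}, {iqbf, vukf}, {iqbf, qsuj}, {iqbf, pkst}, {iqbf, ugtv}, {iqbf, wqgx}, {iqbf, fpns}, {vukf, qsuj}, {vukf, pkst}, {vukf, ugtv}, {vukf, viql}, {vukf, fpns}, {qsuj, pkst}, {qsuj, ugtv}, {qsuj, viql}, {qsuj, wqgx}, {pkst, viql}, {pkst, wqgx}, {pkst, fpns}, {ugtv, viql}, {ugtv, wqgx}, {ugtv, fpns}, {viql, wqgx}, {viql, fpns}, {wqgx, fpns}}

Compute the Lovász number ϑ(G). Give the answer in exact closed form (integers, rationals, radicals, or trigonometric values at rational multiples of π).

Vertex gfeq has 14 neighbors: bjmc, yhqs, ngcn, grdf, facf, qmdk, cdnd, xfcu, iqbf, qsuj, pkst, ugtv, viql, fpns.
Vertex fpns has 18 neighbors: gfeq, bjmc, yhqs, ngcn, gauk, asji, mnup, grdf, ovzn, facf, qmdk, cdnd, iqbf, vukf, pkst, ugtv, viql, wqgx.
N(ngcn) = {gfeq, bjmc, yhqs, gauk, asji, mnup, grdf, ovzn, facf, xfcu, iqbf, vukf, qsuj, viql, wqgx, fpns}, |N(ngcn)| = 16.
N(ovzn) = {bjmc, yhqs, ngcn, grdf, facf, qmdk, cdnd, xfcu, iqbf, qsuj, pkst, ugtv, viql, fpns}, |N(ovzn)| = 14.
G = K_{7,6,5,3}: α = 7 = χ(Ḡ), so ϑ = 7.
Numerically 7.000000.
Lovász sandwich 7 ≤ 7 ≤ 7: collapsed.

7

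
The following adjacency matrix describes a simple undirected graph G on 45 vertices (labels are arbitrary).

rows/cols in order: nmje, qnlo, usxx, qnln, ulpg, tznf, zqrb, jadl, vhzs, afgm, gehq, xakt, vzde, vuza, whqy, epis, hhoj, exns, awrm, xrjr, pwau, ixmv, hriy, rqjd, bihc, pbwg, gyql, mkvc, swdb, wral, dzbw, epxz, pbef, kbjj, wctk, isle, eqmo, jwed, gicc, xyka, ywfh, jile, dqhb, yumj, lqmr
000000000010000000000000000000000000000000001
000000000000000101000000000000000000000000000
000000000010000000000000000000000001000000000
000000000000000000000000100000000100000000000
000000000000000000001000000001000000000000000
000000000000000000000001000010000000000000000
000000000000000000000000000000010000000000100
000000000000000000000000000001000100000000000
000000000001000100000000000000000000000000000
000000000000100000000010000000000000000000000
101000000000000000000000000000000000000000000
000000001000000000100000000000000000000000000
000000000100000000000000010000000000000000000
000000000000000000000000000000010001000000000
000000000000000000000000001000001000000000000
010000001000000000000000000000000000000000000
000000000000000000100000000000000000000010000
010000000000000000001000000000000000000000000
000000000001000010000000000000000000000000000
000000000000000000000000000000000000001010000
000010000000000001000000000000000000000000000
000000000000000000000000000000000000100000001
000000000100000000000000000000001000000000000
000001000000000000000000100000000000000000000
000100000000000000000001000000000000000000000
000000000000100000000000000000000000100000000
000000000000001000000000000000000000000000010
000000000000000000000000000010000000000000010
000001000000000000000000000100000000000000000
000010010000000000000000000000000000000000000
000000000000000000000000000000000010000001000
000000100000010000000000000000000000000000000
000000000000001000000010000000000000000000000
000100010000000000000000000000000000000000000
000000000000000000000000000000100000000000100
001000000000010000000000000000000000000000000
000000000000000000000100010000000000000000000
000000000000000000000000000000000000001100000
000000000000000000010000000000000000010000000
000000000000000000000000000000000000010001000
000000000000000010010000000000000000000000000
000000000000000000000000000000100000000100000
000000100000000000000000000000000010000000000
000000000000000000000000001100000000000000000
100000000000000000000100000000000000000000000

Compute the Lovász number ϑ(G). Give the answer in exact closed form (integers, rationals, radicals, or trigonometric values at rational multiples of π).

Vertex vhzs has 2 neighbors: xakt, epis.
Vertex xakt has 2 neighbors: vhzs, awrm.
deg(epis) = 2; N(epis) = {qnlo, vhzs}.
Vertex pbef has 2 neighbors: whqy, hriy.
Every vertex has degree 2 (N=45); a single 45-cycle (edge-transitive).
spec(A) ≈ [2.0, 1.98054, 1.92252, 1.82709, 1.6961, 1.53209, 1.33826, 1.11839, 0.87674, 0.61803, 0.3473, 0.0698, -0.20906, -0.48384, -0.74921, -1.0, -1.23132, -1.43868, -1.61803, -1.7659, -1.87939, -1.9563, -1.99513] (distinct, 5 d.p.).
−45·(-2*cos(pi/45)) / ((2)−(-2*cos(pi/45))) = 45*cos(pi/45)/(cos(pi/45) + 1) = ϑ(G).
≈ 22.472562 (to 6 d.p.).
α=22, χ(Ḡ)=23; ϑ=45*cos(pi/45)/(cos(pi/45) + 1) lies between (both strict).

45*cos(pi/45)/(cos(pi/45) + 1)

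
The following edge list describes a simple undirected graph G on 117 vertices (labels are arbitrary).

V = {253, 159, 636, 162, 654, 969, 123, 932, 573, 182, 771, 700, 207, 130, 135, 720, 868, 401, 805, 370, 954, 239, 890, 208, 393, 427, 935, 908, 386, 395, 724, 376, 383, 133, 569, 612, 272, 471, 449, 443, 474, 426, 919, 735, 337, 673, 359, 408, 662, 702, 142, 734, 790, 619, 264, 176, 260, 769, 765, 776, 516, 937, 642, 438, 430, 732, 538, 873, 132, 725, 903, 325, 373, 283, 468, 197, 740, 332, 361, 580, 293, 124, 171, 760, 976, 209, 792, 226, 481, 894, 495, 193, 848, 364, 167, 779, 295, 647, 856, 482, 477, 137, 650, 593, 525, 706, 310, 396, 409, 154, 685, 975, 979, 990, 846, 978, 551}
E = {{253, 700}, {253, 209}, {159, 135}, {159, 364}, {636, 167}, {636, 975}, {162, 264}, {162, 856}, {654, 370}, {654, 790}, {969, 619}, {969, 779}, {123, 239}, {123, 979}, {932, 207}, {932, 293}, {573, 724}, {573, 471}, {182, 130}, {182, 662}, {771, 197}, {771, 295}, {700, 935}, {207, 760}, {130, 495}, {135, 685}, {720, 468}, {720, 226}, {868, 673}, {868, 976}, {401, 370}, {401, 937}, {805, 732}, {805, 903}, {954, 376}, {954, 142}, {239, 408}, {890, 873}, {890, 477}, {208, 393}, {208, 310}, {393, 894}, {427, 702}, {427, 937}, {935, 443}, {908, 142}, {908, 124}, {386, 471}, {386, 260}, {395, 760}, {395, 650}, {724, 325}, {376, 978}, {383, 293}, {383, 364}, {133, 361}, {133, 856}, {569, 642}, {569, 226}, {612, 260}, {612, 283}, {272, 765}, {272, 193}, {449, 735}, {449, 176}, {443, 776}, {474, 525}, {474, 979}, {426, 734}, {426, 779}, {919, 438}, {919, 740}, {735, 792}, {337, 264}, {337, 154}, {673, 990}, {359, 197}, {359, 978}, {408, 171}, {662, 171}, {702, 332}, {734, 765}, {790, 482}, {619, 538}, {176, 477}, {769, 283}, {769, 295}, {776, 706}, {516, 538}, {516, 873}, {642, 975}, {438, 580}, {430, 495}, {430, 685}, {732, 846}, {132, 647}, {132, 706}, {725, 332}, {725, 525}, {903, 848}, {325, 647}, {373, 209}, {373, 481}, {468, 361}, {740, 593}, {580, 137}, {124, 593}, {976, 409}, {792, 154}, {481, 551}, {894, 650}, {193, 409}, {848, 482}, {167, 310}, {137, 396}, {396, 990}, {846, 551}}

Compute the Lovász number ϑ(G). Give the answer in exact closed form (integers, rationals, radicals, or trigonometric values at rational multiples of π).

117*cos(pi/117)/(cos(pi/117) + 1)

N(976) = {868, 409}, |N(976)| = 2.
N(978) = {376, 359}, |N(978)| = 2.
Vertex 856 has 2 neighbors: 162, 133.
Vertex 332 has 2 neighbors: 702, 725.
Regular of degree 2 on 117 vertices: a single 117-cycle (edge-transitive).
The 59 distinct eigenvalues: [2.0, 1.997, 1.988, 1.974, 1.954, 1.928, 1.897, 1.86, 1.818, 1.771, 1.718, 1.661, 1.599, 1.532, 1.461, 1.385, 1.306, 1.223, 1.136, 1.046, 0.953, 0.857, 0.759, 0.659, 0.556, 0.453, 0.347, 0.241, 0.134, 0.027, -0.081, -0.188, -0.294, -0.4, -0.505, -0.608, -0.709, -0.809, -0.906, -1.0, -1.092, -1.18, -1.265, -1.346, -1.424, -1.497, -1.566, -1.631, -1.69, -1.745, -1.795, -1.84, -1.879, -1.913, -1.942, -1.965, -1.982, -1.994, -1.999].
λ_max=2, λ_min=-2*cos(pi/117); ϑ = −117·λ_min/(λ_max−λ_min) = 117*cos(pi/117)/(cos(pi/117) + 1).
ϑ(G) ≈ 58.48945428.
Sandwich: α(G)=58 ≤ ϑ(G)=117*cos(pi/117)/(cos(pi/117) + 1) ≤ χ(Ḡ)=59 (both strict).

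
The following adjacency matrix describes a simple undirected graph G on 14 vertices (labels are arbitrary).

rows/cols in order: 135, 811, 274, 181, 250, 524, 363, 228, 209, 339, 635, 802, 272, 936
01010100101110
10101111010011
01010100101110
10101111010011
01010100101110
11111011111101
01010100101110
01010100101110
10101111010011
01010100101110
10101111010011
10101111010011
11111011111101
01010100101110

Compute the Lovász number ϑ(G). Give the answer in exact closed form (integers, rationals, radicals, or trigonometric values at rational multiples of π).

Vertex 250 has 7 neighbors: 811, 181, 524, 209, 635, 802, 272.
deg(635) = 9; N(635) = {135, 274, 250, 524, 363, 228, 339, 272, 936}.
N(936) = {811, 181, 524, 209, 635, 802, 272}, |N(936)| = 7.
N(272) = {135, 811, 274, 181, 250, 363, 228, 209, 339, 635, 802, 936}, |N(272)| = 12.
3 parts of sizes [7, 5, 2]; α(G) = 7 = ϑ (perfect).
Numerically 7.000000.
α=7, χ(Ḡ)=7; ϑ=7 lies between (collapsed).

7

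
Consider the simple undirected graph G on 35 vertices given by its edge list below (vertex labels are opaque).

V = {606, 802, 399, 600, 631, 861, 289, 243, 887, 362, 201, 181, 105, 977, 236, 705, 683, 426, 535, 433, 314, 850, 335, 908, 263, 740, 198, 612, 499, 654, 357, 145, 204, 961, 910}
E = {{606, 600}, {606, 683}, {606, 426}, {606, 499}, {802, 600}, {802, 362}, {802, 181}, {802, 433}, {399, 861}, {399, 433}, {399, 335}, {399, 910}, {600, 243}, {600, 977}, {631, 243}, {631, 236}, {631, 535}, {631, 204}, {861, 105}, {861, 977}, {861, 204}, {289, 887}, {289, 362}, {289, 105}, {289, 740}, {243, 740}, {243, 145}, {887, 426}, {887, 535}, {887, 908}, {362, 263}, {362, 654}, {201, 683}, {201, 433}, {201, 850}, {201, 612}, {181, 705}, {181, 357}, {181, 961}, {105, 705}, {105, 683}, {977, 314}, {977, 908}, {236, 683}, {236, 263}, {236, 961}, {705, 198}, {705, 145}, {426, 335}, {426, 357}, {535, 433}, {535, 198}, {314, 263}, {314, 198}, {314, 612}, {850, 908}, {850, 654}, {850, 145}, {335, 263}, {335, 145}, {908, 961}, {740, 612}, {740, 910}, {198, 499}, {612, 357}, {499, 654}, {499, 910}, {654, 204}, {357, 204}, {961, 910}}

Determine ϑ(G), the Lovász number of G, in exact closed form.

Vertex 201 has 4 neighbors: 683, 433, 850, 612.
deg(314) = 4; N(314) = {977, 263, 198, 612}.
deg(802) = 4; N(802) = {600, 362, 181, 433}.
Vertex 198 has 4 neighbors: 705, 535, 314, 499.
35-vertex 4-regular graph: this is K(7,3), the Kneser graph.
A has 4 distinct eigenvalues ≈ [4.0, 2.0, -1.0, -3.0].
ϑ = −N·λ_min/(λ_max−λ_min) = −35·(-3)/(4−(-3)) = 15.
Numerically 15.000000.

15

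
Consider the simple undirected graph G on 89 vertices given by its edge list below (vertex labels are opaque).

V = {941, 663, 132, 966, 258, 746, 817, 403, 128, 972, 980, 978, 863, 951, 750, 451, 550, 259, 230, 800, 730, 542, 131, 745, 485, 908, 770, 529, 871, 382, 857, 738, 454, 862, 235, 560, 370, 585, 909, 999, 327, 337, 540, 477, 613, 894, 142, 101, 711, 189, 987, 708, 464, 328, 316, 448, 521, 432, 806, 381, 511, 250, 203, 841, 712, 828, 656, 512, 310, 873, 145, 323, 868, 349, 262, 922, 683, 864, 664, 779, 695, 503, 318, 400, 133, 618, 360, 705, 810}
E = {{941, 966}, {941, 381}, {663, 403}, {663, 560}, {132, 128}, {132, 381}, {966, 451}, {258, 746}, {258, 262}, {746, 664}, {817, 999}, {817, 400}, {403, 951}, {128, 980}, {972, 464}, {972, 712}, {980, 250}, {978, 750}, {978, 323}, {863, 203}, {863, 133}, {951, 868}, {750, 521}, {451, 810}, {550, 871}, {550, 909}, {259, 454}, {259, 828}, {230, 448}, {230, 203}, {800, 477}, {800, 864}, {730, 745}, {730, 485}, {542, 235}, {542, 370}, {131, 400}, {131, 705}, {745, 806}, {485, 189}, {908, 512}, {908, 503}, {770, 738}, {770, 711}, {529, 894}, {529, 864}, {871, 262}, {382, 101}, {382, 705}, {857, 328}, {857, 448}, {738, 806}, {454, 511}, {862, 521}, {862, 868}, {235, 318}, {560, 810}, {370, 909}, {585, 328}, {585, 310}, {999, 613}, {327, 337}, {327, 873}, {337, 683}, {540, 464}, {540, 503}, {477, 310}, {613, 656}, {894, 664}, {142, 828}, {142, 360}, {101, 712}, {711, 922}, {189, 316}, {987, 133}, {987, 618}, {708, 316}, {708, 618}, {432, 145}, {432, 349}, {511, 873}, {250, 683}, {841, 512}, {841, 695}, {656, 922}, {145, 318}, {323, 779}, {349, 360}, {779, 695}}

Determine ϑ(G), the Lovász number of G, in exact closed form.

89*cos(pi/89)/(cos(pi/89) + 1)

Vertex 454 has 2 neighbors: 259, 511.
Vertex 464 has 2 neighbors: 972, 540.
N(978) = {750, 323}, |N(978)| = 2.
deg(585) = 2; N(585) = {328, 310}.
Regular of degree 2 on 89 vertices: this is C_{89}, the 89-cycle.
A has 45 distinct eigenvalues ≈ [2.0, 1.995, 1.98, 1.955, 1.921, 1.877, 1.823, 1.761, 1.689, 1.61, 1.522, 1.427, 1.324, 1.215, 1.1, 0.98, 0.854, 0.724, 0.591, 0.455, 0.316, 0.176, 0.035, -0.106, -0.246, -0.386, -0.523, -0.658, -0.79, -0.917, -1.04, -1.158, -1.27, -1.376, -1.475, -1.567, -1.651, -1.726, -1.793, -1.851, -1.9, -1.939, -1.969, -1.989, -1.999].
With N=89: ϑ(G) = 89·(-(-1)*2*cos(pi/89))/(2−(-2*cos(pi/89))) = 89*cos(pi/89)/(cos(pi/89) + 1).
≈ 44.4861353 (to 7 d.p.).
Sandwich: α(G)=44 ≤ ϑ(G)=89*cos(pi/89)/(cos(pi/89) + 1) ≤ χ(Ḡ)=45 (both strict).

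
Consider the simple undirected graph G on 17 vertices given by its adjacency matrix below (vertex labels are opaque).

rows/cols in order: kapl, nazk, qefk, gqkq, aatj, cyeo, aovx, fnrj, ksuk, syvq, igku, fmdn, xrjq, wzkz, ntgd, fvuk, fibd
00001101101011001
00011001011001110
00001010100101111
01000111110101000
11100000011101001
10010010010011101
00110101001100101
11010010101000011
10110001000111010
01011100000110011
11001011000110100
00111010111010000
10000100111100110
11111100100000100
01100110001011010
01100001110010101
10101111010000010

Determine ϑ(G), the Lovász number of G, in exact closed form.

sqrt(17)

N(fvuk) = {nazk, qefk, fnrj, ksuk, syvq, xrjq, ntgd, fibd}, |N(fvuk)| = 8.
deg(ksuk) = 8; N(ksuk) = {kapl, qefk, gqkq, fnrj, fmdn, xrjq, wzkz, fvuk}.
Vertex xrjq has 8 neighbors: kapl, cyeo, ksuk, syvq, igku, fmdn, ntgd, fvuk.
N(nazk) = {gqkq, aatj, fnrj, syvq, igku, wzkz, ntgd, fvuk}, |N(nazk)| = 8.
Every vertex has degree 8 (N=17); Paley(17): SR with (k,λ,μ)=(8,3,4).
A has 3 distinct eigenvalues ≈ [8.0, 1.562, -2.562].
Lovász (edge-transitive): ϑ = −17·(-sqrt(17)/2 - 1/2)/((8)−(-sqrt(17)/2 - 1/2)) = sqrt(17).
= 4.123106… (decimal).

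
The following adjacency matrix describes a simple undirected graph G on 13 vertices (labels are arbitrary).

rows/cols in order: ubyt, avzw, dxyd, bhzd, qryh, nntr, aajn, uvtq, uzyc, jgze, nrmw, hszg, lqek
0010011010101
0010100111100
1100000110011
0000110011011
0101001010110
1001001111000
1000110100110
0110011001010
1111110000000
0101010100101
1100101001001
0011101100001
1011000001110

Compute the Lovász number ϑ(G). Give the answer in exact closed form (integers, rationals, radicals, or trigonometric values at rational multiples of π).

Vertex avzw has 6 neighbors: dxyd, qryh, uvtq, uzyc, jgze, nrmw.
N(hszg) = {dxyd, bhzd, qryh, aajn, uvtq, lqek}, |N(hszg)| = 6.
N(bhzd) = {qryh, nntr, uzyc, jgze, hszg, lqek}, |N(bhzd)| = 6.
deg(jgze) = 6; N(jgze) = {avzw, bhzd, nntr, uvtq, nrmw, lqek}.
Every vertex has degree 6 (N=13); SR(13,6,2,3) — a Paley graph.
A has 3 distinct eigenvalues ≈ [6.0, 1.303, -2.303].
λ_max=6, λ_min=-sqrt(13)/2 - 1/2; ϑ = −13·λ_min/(λ_max−λ_min) = sqrt(13).
ϑ(G) ≈ 3.60555.

sqrt(13)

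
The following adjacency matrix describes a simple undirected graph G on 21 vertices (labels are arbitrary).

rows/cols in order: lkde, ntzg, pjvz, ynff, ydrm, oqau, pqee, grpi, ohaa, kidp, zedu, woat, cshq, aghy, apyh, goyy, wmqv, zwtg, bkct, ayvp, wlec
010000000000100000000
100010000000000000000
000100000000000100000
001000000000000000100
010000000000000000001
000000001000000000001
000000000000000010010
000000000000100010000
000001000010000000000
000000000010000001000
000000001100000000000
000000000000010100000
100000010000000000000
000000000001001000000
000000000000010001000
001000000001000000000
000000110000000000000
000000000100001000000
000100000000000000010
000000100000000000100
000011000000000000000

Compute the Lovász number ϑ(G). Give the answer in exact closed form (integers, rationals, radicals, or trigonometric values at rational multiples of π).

21*cos(pi/21)/(cos(pi/21) + 1)

deg(oqau) = 2; N(oqau) = {ohaa, wlec}.
deg(apyh) = 2; N(apyh) = {aghy, zwtg}.
N(cshq) = {lkde, grpi}, |N(cshq)| = 2.
Vertex bkct has 2 neighbors: ynff, ayvp.
G on 21 vertices is 2-regular; this is C_{21}, the 21-cycle.
spec(A) ≈ [2.0, 1.91115, 1.65248, 1.24698, 0.73068, 0.14946, -0.44504, -1.0, -1.4661, -1.80194, -1.97766] (distinct, 5 d.p.).
−21·(-2*cos(pi/21)) / ((2)−(-2*cos(pi/21))) = 21*cos(pi/21)/(cos(pi/21) + 1) = ϑ(G).
ϑ(G) ≈ 10.44103253.
Lovász sandwich 10 ≤ 21*cos(pi/21)/(cos(pi/21) + 1) ≤ 11: both strict.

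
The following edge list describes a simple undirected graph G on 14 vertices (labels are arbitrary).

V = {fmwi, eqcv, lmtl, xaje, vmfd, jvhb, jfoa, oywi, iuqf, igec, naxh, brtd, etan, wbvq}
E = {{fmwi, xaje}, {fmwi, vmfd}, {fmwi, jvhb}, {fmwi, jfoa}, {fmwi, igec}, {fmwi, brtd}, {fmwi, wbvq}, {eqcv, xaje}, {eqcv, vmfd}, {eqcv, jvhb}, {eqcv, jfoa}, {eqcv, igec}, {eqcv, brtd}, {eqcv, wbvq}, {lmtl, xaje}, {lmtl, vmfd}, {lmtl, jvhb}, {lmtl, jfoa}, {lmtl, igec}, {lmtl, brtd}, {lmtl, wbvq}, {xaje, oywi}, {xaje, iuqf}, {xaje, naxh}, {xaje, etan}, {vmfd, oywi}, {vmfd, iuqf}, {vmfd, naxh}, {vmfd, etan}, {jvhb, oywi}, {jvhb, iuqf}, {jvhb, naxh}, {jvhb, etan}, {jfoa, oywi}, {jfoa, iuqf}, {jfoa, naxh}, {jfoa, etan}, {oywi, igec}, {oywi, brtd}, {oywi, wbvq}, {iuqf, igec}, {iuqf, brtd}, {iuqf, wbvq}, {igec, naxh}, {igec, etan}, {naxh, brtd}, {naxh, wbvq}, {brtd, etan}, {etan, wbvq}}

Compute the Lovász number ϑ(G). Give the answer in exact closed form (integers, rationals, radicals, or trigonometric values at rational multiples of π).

7

deg(igec) = 7; N(igec) = {fmwi, eqcv, lmtl, oywi, iuqf, naxh, etan}.
N(etan) = {xaje, vmfd, jvhb, jfoa, igec, brtd, wbvq}, |N(etan)| = 7.
N(eqcv) = {xaje, vmfd, jvhb, jfoa, igec, brtd, wbvq}, |N(eqcv)| = 7.
Vertex vmfd has 7 neighbors: fmwi, eqcv, lmtl, oywi, iuqf, naxh, etan.
K_{7,7} (perfect); ϑ(G) = α(G) = max{7,7} = 7.
= 7.0000000… (decimal).
α=7, χ(Ḡ)=7; ϑ=7 lies between (collapsed).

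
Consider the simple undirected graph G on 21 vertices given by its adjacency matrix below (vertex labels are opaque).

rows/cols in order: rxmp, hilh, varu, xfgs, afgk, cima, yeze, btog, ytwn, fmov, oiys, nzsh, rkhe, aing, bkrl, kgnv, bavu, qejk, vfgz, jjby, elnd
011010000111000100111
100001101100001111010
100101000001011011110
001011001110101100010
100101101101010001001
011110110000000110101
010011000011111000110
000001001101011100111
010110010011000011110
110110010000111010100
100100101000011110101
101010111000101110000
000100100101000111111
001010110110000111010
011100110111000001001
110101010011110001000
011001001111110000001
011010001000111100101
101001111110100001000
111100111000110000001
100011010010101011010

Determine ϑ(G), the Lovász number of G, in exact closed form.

6

Vertex nzsh has 10 neighbors: rxmp, varu, afgk, yeze, btog, ytwn, rkhe, bkrl, kgnv, bavu.
Vertex bkrl has 10 neighbors: hilh, varu, xfgs, yeze, btog, fmov, oiys, nzsh, qejk, elnd.
deg(elnd) = 10; N(elnd) = {rxmp, afgk, cima, btog, oiys, rkhe, bkrl, bavu, qejk, jjby}.
N(varu) = {rxmp, xfgs, cima, nzsh, aing, bkrl, bavu, qejk, vfgz, jjby}, |N(varu)| = 10.
Every vertex has degree 10 (N=21); Kneser K(7,2) on C(7,2)=21 vertices.
A has 3 distinct eigenvalues ≈ [10.0, 1.0, -4.0].
−21·(-4) / ((10)−(-4)) = 6 = ϑ(G).
= 6.0000000… (decimal).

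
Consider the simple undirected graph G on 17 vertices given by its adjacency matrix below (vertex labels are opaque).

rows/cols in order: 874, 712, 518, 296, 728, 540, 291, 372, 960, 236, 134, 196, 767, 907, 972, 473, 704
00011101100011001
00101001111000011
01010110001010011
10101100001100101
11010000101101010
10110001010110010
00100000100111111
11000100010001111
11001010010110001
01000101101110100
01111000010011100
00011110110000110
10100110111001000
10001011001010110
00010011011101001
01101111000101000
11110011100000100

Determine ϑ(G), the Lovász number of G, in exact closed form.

Vertex 540 has 8 neighbors: 874, 518, 296, 372, 236, 196, 767, 473.
N(518) = {712, 296, 540, 291, 134, 767, 473, 704}, |N(518)| = 8.
Vertex 296 has 8 neighbors: 874, 518, 728, 540, 134, 196, 972, 704.
N(134) = {712, 518, 296, 728, 236, 767, 907, 972}, |N(134)| = 8.
Regular of degree 8 on 17 vertices: strongly regular (17,8,3,4).
spec(A) ≈ [8.0, 1.562, -2.562] (distinct, 3 d.p.).
With N=17: ϑ(G) = 17·(-(-sqrt(17)/2 - 1/2))/(8−(-sqrt(17)/2 - 1/2)) = sqrt(17).
ϑ(G) ≈ 4.1231056.

sqrt(17)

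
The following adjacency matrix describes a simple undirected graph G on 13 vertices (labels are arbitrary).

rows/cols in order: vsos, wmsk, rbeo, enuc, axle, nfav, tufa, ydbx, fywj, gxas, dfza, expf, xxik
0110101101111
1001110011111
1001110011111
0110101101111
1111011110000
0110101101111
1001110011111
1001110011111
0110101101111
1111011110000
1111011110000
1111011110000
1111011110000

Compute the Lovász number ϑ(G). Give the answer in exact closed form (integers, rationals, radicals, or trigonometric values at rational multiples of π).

Vertex fywj has 9 neighbors: wmsk, rbeo, axle, tufa, ydbx, gxas, dfza, expf, xxik.
Vertex dfza has 8 neighbors: vsos, wmsk, rbeo, enuc, nfav, tufa, ydbx, fywj.
deg(axle) = 8; N(axle) = {vsos, wmsk, rbeo, enuc, nfav, tufa, ydbx, fywj}.
Vertex vsos has 9 neighbors: wmsk, rbeo, axle, tufa, ydbx, gxas, dfza, expf, xxik.
3 parts of sizes [5, 4, 4]; α(G) = 5 = ϑ (perfect).
= 5.0000000… (decimal).
Check 5 ≤ 5 ≤ 5: collapsed.

5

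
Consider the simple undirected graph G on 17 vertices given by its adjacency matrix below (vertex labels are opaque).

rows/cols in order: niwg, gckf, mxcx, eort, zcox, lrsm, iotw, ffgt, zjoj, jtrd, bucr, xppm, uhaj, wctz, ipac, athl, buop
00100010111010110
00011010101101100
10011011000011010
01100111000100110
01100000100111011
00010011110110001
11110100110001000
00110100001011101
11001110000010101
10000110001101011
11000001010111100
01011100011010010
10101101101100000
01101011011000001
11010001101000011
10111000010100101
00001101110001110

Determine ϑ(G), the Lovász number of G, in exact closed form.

sqrt(17)

N(niwg) = {mxcx, iotw, zjoj, jtrd, bucr, uhaj, ipac, athl}, |N(niwg)| = 8.
N(eort) = {gckf, mxcx, lrsm, iotw, ffgt, xppm, ipac, athl}, |N(eort)| = 8.
Vertex zcox has 8 neighbors: gckf, mxcx, zjoj, xppm, uhaj, wctz, athl, buop.
Vertex gckf has 8 neighbors: eort, zcox, iotw, zjoj, bucr, xppm, wctz, ipac.
G on 17 vertices is 8-regular; strongly regular (17,8,3,4).
spec(A) ≈ [8.0, 1.5616, -2.5616] (distinct, 4 d.p.).
λ_max=8, λ_min=-sqrt(17)/2 - 1/2; ϑ = −17·λ_min/(λ_max−λ_min) = sqrt(17).
Numerically 4.12310563.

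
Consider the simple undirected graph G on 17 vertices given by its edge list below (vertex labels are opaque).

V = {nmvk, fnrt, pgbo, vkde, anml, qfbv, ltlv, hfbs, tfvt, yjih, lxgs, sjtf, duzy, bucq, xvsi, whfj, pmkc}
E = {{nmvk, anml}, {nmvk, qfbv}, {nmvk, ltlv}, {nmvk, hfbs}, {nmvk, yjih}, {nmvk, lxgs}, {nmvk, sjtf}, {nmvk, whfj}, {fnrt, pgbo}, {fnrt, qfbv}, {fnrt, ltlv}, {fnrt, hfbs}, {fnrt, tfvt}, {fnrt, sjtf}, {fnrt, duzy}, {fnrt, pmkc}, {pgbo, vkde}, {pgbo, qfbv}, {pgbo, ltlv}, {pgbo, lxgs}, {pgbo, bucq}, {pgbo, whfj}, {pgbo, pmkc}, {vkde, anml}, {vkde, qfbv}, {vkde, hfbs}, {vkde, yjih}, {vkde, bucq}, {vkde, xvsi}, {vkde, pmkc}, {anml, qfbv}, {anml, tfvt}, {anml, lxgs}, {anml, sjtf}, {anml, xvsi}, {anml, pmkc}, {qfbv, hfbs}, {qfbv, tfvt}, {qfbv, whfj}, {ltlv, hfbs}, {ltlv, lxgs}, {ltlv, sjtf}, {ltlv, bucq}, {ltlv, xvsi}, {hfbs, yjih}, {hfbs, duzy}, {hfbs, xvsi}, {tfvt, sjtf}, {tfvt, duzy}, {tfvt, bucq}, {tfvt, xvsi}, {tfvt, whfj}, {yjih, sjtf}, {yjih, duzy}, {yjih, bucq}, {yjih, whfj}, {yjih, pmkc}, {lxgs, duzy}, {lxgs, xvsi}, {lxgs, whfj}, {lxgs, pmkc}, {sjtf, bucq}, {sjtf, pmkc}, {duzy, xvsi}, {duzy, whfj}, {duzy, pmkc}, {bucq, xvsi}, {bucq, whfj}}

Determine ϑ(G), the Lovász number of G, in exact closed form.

sqrt(17)

N(pmkc) = {fnrt, pgbo, vkde, anml, yjih, lxgs, sjtf, duzy}, |N(pmkc)| = 8.
N(bucq) = {pgbo, vkde, ltlv, tfvt, yjih, sjtf, xvsi, whfj}, |N(bucq)| = 8.
deg(lxgs) = 8; N(lxgs) = {nmvk, pgbo, anml, ltlv, duzy, xvsi, whfj, pmkc}.
N(anml) = {nmvk, vkde, qfbv, tfvt, lxgs, sjtf, xvsi, pmkc}, |N(anml)| = 8.
Every vertex has degree 8 (N=17); SR(17,8,3,4) — a Paley graph.
The 3 distinct eigenvalues: [8.0, 1.56155, -2.56155].
ϑ = −N·λ_min/(λ_max−λ_min) = −17·(-sqrt(17)/2 - 1/2)/(8−(-sqrt(17)/2 - 1/2)) = sqrt(17).
≈ 4.123106 (to 6 d.p.).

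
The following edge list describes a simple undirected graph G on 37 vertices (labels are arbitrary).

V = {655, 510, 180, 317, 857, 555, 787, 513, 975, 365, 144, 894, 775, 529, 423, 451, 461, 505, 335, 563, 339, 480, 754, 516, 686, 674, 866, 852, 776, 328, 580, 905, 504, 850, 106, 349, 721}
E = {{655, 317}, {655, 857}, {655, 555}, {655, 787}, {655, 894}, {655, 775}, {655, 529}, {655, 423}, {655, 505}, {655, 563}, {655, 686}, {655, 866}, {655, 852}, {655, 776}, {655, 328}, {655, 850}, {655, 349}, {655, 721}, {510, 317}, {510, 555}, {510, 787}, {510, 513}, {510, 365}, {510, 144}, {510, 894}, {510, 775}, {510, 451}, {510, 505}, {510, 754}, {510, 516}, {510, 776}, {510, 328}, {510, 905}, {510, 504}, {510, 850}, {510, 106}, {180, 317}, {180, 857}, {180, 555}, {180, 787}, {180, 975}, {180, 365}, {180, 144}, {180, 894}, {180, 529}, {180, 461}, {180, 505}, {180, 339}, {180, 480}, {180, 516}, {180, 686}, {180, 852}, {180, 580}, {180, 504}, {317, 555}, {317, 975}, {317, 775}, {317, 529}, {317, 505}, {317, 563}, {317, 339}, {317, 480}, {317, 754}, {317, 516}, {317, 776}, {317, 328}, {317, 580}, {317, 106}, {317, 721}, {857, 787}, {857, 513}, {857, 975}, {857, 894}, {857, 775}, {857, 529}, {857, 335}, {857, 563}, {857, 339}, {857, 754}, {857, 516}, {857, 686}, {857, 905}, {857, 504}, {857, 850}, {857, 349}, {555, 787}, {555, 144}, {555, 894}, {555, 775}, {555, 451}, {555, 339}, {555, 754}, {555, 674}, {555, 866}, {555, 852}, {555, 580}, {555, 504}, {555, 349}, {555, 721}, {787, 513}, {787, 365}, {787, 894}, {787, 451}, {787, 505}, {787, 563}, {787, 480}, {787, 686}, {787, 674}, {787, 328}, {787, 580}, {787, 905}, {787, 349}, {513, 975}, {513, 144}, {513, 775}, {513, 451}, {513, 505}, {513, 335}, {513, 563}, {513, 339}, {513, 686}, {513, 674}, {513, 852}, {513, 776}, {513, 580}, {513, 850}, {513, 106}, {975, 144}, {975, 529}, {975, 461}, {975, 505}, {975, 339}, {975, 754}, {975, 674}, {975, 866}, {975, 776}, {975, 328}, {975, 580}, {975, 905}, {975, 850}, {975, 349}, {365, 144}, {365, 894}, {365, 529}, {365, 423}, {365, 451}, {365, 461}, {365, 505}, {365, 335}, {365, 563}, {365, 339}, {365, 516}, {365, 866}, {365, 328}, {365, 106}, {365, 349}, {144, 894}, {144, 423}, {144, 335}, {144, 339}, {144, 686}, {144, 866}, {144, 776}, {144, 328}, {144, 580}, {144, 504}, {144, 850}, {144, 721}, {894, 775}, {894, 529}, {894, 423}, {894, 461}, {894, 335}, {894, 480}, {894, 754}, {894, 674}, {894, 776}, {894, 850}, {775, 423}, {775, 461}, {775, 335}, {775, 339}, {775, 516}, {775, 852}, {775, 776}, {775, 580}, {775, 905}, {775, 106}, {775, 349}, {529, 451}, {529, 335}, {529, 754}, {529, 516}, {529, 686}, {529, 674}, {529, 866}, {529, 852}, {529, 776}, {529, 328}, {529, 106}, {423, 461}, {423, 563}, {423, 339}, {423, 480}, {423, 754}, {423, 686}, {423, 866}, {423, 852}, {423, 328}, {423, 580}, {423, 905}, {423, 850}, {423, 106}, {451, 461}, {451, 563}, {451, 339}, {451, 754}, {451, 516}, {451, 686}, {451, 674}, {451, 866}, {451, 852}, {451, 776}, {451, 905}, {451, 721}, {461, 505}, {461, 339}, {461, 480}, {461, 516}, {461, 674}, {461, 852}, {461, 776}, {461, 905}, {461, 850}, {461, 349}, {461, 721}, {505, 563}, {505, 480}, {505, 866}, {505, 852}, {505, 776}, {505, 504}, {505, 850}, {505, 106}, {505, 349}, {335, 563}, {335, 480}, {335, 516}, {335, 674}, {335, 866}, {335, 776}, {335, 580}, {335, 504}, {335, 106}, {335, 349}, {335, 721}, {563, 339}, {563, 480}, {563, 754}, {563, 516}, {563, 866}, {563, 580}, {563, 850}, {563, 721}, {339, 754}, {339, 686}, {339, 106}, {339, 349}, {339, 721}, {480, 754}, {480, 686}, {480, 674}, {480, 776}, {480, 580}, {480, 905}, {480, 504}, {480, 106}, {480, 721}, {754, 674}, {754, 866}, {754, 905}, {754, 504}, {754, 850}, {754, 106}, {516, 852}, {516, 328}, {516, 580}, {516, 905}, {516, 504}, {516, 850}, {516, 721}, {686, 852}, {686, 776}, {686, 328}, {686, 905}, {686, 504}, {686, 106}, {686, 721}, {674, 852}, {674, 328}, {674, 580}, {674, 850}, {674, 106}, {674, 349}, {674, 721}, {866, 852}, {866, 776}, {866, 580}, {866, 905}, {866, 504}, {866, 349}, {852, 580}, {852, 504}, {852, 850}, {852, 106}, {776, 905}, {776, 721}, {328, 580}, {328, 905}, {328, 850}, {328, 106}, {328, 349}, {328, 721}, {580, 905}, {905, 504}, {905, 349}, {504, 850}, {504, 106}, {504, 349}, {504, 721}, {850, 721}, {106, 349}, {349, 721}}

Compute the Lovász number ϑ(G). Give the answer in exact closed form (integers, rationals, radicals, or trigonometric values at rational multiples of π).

N(106) = {510, 317, 513, 365, 775, 529, 423, 505, 335, 339, 480, 754, 686, 674, 852, 328, 504, 349}, |N(106)| = 18.
deg(852) = 18; N(852) = {655, 180, 555, 513, 775, 529, 423, 451, 461, 505, 516, 686, 674, 866, 580, 504, 850, 106}.
Vertex 144 has 18 neighbors: 510, 180, 555, 513, 975, 365, 894, 423, 335, 339, 686, 866, 776, 328, 580, 504, 850, 721.
Vertex 505 has 18 neighbors: 655, 510, 180, 317, 787, 513, 975, 365, 461, 563, 480, 866, 852, 776, 504, 850, 106, 349.
Every vertex has degree 18 (N=37); strongly regular (37,18,8,9).
spec(A) ≈ [18.0, 2.5414, -3.5414] (distinct, 4 d.p.).
With N=37: ϑ(G) = 37·(-(-sqrt(37)/2 - 1/2))/(18−(-sqrt(37)/2 - 1/2)) = sqrt(37).
Numerically 6.082763.

sqrt(37)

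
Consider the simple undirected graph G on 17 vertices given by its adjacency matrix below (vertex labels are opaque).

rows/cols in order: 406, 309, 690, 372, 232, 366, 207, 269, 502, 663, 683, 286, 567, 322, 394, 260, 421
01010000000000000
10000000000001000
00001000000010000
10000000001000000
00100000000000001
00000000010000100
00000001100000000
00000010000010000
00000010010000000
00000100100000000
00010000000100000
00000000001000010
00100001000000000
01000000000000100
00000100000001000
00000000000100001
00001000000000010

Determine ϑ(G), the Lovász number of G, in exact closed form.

17*cos(pi/17)/(cos(pi/17) + 1)

deg(309) = 2; N(309) = {406, 322}.
N(394) = {366, 322}, |N(394)| = 2.
deg(366) = 2; N(366) = {663, 394}.
N(207) = {269, 502}, |N(207)| = 2.
Every vertex has degree 2 (N=17); this is C_{17}, the 17-cycle.
A has 9 distinct eigenvalues ≈ [2.0, 1.865, 1.478, 0.891, 0.185, -0.547, -1.205, -1.7, -1.966].
ϑ = −N·λ_min/(λ_max−λ_min) = −17·(-2*cos(pi/17))/(2−(-2*cos(pi/17))) = 17*cos(pi/17)/(cos(pi/17) + 1).
ϑ(G) ≈ 8.4270.
Check 8 ≤ 17*cos(pi/17)/(cos(pi/17) + 1) ≤ 9: both strict.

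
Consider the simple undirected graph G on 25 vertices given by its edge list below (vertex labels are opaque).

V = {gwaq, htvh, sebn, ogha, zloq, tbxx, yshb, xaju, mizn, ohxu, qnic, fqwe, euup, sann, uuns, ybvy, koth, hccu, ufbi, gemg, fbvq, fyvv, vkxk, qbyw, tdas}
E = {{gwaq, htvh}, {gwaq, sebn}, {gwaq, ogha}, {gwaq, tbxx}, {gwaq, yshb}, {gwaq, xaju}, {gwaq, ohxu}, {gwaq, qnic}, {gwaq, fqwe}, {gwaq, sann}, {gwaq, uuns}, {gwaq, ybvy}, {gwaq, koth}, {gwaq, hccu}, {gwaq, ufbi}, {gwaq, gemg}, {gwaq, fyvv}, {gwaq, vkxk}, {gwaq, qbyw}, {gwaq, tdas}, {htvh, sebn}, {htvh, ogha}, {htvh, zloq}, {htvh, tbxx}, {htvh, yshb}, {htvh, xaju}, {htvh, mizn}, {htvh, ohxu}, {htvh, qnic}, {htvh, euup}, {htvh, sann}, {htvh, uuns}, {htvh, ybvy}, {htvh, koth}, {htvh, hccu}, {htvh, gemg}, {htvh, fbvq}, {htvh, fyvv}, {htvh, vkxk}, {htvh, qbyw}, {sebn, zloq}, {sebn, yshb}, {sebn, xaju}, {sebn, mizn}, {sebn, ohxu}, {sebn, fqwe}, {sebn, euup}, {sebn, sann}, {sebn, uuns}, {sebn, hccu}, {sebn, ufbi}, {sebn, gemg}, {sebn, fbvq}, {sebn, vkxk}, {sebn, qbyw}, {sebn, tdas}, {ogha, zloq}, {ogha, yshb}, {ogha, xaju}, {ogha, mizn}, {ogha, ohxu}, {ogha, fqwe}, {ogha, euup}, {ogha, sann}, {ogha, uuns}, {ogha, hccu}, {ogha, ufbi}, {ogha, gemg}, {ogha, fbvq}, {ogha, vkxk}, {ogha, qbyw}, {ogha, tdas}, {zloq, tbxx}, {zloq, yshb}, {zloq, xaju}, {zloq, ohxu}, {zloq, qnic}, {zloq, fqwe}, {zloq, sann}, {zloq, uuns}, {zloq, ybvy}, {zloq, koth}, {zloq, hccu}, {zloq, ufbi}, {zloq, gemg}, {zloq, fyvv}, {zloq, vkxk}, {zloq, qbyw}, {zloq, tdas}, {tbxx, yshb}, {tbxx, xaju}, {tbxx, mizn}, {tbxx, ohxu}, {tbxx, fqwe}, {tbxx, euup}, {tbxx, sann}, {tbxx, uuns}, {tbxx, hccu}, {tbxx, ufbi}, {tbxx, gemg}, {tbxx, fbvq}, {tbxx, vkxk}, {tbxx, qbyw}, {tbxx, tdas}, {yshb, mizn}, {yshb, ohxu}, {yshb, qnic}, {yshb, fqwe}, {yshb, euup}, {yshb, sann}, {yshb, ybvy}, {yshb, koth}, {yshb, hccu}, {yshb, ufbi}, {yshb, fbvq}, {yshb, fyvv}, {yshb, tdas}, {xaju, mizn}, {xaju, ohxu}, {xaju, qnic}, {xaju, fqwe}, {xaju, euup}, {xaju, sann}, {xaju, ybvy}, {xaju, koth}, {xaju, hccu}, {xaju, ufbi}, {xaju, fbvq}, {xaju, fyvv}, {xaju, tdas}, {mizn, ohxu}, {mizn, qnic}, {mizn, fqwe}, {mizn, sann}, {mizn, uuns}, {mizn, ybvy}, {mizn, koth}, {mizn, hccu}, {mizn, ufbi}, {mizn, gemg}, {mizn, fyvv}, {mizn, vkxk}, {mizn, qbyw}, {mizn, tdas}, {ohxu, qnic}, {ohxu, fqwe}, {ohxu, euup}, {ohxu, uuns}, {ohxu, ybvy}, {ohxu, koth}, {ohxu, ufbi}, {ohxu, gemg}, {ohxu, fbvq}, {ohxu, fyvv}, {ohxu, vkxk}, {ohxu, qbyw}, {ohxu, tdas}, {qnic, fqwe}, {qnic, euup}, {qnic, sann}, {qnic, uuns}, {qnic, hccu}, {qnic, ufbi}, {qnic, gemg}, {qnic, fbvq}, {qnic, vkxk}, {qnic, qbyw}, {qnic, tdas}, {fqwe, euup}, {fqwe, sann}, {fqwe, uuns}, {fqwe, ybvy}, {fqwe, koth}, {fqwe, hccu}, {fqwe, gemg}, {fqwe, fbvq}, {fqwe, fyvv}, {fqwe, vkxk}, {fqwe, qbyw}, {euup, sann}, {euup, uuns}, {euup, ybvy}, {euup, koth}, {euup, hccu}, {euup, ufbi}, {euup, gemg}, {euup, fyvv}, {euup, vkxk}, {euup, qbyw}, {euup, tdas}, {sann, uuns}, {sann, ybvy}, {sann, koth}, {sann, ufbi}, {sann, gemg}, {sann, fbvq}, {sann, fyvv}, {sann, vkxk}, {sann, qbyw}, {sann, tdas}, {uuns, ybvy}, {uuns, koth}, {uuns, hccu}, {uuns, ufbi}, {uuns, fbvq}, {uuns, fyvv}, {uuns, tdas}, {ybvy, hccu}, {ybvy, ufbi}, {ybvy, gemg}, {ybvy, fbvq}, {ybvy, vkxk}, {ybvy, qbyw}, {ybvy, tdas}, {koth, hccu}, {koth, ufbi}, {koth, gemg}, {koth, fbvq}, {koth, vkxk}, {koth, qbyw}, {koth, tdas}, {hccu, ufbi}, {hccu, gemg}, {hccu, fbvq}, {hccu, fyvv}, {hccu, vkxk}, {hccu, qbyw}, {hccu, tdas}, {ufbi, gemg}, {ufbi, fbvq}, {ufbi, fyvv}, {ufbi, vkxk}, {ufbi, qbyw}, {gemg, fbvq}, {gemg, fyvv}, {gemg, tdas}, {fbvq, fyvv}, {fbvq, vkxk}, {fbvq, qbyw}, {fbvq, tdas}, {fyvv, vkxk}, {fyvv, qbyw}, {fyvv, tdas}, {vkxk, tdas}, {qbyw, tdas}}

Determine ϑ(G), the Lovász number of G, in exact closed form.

7

Vertex mizn has 20 neighbors: htvh, sebn, ogha, tbxx, yshb, xaju, ohxu, qnic, fqwe, sann, uuns, ybvy, koth, hccu, ufbi, gemg, fyvv, vkxk, qbyw, tdas.
Vertex ybvy has 18 neighbors: gwaq, htvh, zloq, yshb, xaju, mizn, ohxu, fqwe, euup, sann, uuns, hccu, ufbi, gemg, fbvq, vkxk, qbyw, tdas.
Vertex sann has 22 neighbors: gwaq, htvh, sebn, ogha, zloq, tbxx, yshb, xaju, mizn, qnic, fqwe, euup, uuns, ybvy, koth, ufbi, gemg, fbvq, fyvv, vkxk, qbyw, tdas.
Vertex yshb has 19 neighbors: gwaq, htvh, sebn, ogha, zloq, tbxx, mizn, ohxu, qnic, fqwe, euup, sann, ybvy, koth, hccu, ufbi, fbvq, fyvv, tdas.
K_{7,6,5,4,3} (perfect); ϑ(G) = α(G) = max{7,6,5,4,3} = 7.
ϑ(G) ≈ 7.000000.
α=7, χ(Ḡ)=7; ϑ=7 lies between (collapsed).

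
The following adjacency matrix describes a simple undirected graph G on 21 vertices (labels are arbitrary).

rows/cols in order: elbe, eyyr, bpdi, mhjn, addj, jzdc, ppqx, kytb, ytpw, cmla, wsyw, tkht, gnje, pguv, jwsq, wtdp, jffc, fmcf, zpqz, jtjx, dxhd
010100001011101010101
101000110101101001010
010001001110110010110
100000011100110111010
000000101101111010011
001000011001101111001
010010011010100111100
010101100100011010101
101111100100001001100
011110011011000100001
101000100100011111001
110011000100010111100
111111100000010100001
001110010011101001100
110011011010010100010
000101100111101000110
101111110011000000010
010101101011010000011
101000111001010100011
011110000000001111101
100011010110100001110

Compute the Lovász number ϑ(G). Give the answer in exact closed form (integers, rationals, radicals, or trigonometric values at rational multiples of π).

6

N(dxhd) = {elbe, addj, jzdc, kytb, cmla, wsyw, gnje, fmcf, zpqz, jtjx}, |N(dxhd)| = 10.
Vertex zpqz has 10 neighbors: elbe, bpdi, ppqx, kytb, ytpw, tkht, pguv, wtdp, jtjx, dxhd.
N(jwsq) = {elbe, eyyr, addj, jzdc, kytb, ytpw, wsyw, pguv, wtdp, jtjx}, |N(jwsq)| = 10.
N(mhjn) = {elbe, kytb, ytpw, cmla, gnje, pguv, wtdp, jffc, fmcf, jtjx}, |N(mhjn)| = 10.
10-regular, N=21; Kneser-type, 2-subsets of [7].
spec(A) ≈ [10.0, 1.0, -4.0] (distinct, 3 d.p.).
Lovász: ϑ = −21(-4)/(10+-1*(-4)) = 6.
Numerically 6.000000.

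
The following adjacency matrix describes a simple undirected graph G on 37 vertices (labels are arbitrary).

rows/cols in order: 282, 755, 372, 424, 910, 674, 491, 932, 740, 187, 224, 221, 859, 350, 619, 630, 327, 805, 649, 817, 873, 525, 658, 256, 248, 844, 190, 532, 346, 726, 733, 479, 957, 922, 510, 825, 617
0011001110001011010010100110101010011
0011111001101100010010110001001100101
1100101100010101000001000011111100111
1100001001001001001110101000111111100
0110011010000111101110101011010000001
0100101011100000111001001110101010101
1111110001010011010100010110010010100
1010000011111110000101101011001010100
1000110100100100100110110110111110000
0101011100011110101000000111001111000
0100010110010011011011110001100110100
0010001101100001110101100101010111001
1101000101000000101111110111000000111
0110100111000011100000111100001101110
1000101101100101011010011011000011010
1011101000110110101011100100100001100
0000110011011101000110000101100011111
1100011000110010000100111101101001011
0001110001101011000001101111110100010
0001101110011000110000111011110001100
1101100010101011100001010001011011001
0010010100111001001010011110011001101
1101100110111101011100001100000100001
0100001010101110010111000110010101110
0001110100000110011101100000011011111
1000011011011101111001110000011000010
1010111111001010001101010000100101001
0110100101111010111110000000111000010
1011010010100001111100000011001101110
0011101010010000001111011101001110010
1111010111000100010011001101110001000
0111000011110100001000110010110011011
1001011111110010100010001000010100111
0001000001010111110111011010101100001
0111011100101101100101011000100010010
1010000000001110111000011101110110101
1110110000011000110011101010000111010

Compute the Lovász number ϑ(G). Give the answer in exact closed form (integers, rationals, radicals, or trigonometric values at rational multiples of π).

sqrt(37)

deg(805) = 18; N(805) = {282, 755, 674, 491, 224, 221, 619, 817, 658, 256, 248, 844, 532, 346, 733, 922, 825, 617}.
deg(221) = 18; N(221) = {372, 491, 932, 187, 224, 630, 327, 805, 817, 525, 658, 844, 532, 726, 479, 957, 922, 617}.
deg(630) = 18; N(630) = {282, 372, 424, 910, 491, 224, 221, 350, 619, 327, 649, 873, 525, 658, 844, 346, 922, 510}.
N(248) = {424, 910, 674, 932, 350, 619, 805, 649, 817, 525, 658, 726, 733, 957, 922, 510, 825, 617}, |N(248)| = 18.
37-vertex 18-regular graph: strongly regular (37,18,8,9).
spec(A) ≈ [18.0, 2.54138, -3.54138] (distinct, 5 d.p.).
λ_max=18, λ_min=-sqrt(37)/2 - 1/2; ϑ = −37·λ_min/(λ_max−λ_min) = sqrt(37).
ϑ(G) ≈ 6.0828.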